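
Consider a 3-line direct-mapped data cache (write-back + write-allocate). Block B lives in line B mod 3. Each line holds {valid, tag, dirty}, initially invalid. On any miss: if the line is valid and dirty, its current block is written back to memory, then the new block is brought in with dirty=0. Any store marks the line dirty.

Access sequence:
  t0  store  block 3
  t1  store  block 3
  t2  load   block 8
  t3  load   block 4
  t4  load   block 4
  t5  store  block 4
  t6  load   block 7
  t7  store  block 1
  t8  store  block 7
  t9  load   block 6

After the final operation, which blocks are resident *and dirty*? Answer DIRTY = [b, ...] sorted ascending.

  0 | W B3 → L0 miss [D]
  1 | W B3 → L0 hit [D]
  2 | R B8 → L2 miss [-]
  3 | R B4 → L1 miss [-]
  4 | R B4 → L1 hit [-]
  5 | W B4 → L1 hit [D]
  6 | R B7 → L1 miss wb→B4 [-]
  7 | W B1 → L1 miss [D]
  8 | W B7 → L1 miss wb→B1 [D]
  9 | R B6 → L0 miss wb→B3 [-]

DIRTY = [7]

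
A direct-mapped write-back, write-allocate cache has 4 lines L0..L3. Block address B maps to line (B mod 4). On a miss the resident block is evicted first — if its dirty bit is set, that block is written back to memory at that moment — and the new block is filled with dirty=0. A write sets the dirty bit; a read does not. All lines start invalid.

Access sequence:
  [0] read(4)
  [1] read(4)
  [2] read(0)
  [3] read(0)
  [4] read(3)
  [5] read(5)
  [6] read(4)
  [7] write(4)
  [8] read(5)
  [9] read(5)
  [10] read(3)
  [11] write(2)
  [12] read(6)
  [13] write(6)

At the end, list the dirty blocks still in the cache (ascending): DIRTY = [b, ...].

0: R B4 → L0 miss [-]
1: R B4 → L0 hit [-]
2: R B0 → L0 miss [-]
3: R B0 → L0 hit [-]
4: R B3 → L3 miss [-]
5: R B5 → L1 miss [-]
6: R B4 → L0 miss [-]
7: W B4 → L0 hit [D]
8: R B5 → L1 hit [-]
9: R B5 → L1 hit [-]
10: R B3 → L3 hit [-]
11: W B2 → L2 miss [D]
12: R B6 → L2 miss wb→B2 [-]
13: W B6 → L2 hit [D]

DIRTY = [4, 6]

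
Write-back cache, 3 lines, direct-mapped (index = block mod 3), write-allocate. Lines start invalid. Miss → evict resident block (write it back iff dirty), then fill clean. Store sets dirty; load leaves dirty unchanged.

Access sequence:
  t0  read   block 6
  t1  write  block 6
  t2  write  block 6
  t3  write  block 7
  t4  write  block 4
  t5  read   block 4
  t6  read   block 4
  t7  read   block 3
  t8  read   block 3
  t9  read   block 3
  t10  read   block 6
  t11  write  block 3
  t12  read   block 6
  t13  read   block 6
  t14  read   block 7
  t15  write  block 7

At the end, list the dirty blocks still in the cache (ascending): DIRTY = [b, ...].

0: R B6 -> L0 miss  d=-]
1: W B6 -> L0 hit  d=D]
2: W B6 -> L0 hit  d=D]
3: W B7 -> L1 miss  d=D]
4: W B4 -> L1 miss wb->B7  d=D]
5: R B4 -> L1 hit  d=D]
6: R B4 -> L1 hit  d=D]
7: R B3 -> L0 miss wb->B6  d=-]
8: R B3 -> L0 hit  d=-]
9: R B3 -> L0 hit  d=-]
10: R B6 -> L0 miss  d=-]
11: W B3 -> L0 miss  d=D]
12: R B6 -> L0 miss wb->B3  d=-]
13: R B6 -> L0 hit  d=-]
14: R B7 -> L1 miss wb->B4  d=-]
15: W B7 -> L1 hit  d=D]

DIRTY = [7]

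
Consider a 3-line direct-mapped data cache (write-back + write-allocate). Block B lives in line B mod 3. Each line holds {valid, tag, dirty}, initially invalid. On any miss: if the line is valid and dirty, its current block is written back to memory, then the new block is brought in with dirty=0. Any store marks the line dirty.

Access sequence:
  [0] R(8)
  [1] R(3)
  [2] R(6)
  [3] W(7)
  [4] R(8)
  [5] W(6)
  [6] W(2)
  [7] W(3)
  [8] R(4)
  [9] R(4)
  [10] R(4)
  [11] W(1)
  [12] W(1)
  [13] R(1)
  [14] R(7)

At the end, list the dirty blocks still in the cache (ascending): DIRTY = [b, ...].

DIRTY = [2, 3]

  0 | R B8 → L2 miss [-]
  1 | R B3 → L0 miss [-]
  2 | R B6 → L0 miss [-]
  3 | W B7 → L1 miss [D]
  4 | R B8 → L2 hit [-]
  5 | W B6 → L0 hit [D]
  6 | W B2 → L2 miss [D]
  7 | W B3 → L0 miss wb→B6 [D]
  8 | R B4 → L1 miss wb→B7 [-]
  9 | R B4 → L1 hit [-]
  10 | R B4 → L1 hit [-]
  11 | W B1 → L1 miss [D]
  12 | W B1 → L1 hit [D]
  13 | R B1 → L1 hit [D]
  14 | R B7 → L1 miss wb→B1 [-]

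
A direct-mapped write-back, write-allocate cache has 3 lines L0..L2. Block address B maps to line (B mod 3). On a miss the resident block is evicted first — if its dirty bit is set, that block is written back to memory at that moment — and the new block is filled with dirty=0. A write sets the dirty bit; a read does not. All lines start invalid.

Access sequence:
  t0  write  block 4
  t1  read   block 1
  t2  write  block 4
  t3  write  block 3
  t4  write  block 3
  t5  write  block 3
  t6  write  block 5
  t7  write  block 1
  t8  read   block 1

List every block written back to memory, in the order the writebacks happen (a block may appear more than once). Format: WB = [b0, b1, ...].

0: W B4 -> L1 miss  d=D]
1: R B1 -> L1 miss wb->B4  d=-]
2: W B4 -> L1 miss  d=D]
3: W B3 -> L0 miss  d=D]
4: W B3 -> L0 hit  d=D]
5: W B3 -> L0 hit  d=D]
6: W B5 -> L2 miss  d=D]
7: W B1 -> L1 miss wb->B4  d=D]
8: R B1 -> L1 hit  d=D]

WB = [4, 4]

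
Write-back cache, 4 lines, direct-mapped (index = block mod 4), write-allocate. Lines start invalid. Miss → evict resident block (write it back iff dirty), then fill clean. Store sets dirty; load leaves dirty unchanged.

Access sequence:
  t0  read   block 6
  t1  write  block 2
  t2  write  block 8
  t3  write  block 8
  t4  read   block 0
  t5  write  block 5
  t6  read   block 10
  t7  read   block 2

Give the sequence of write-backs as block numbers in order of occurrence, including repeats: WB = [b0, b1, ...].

0: R B6 → L2 miss [-]
1: W B2 → L2 miss [D]
2: W B8 → L0 miss [D]
3: W B8 → L0 hit [D]
4: R B0 → L0 miss wb→B8 [-]
5: W B5 → L1 miss [D]
6: R B10 → L2 miss wb→B2 [-]
7: R B2 → L2 miss [-]

WB = [8, 2]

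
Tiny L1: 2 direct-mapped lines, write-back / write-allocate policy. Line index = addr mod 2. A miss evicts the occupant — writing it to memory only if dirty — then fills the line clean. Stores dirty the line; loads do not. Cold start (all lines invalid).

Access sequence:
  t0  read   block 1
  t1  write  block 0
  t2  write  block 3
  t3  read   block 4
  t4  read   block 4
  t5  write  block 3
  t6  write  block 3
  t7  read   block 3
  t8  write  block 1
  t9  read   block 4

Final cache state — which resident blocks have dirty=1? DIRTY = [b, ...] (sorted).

0: R B1 → L1 miss [-]
1: W B0 → L0 miss [D]
2: W B3 → L1 miss [D]
3: R B4 → L0 miss wb→B0 [-]
4: R B4 → L0 hit [-]
5: W B3 → L1 hit [D]
6: W B3 → L1 hit [D]
7: R B3 → L1 hit [D]
8: W B1 → L1 miss wb→B3 [D]
9: R B4 → L0 hit [-]

DIRTY = [1]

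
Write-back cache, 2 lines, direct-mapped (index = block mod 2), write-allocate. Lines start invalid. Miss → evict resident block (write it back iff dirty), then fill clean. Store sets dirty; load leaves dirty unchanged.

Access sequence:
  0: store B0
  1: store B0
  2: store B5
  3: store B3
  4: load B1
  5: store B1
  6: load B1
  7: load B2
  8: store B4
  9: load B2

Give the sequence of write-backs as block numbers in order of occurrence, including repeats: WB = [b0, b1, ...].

WB = [5, 3, 0, 4]

0: W B0 → L0 miss [D]
1: W B0 → L0 hit [D]
2: W B5 → L1 miss [D]
3: W B3 → L1 miss wb→B5 [D]
4: R B1 → L1 miss wb→B3 [-]
5: W B1 → L1 hit [D]
6: R B1 → L1 hit [D]
7: R B2 → L0 miss wb→B0 [-]
8: W B4 → L0 miss [D]
9: R B2 → L0 miss wb→B4 [-]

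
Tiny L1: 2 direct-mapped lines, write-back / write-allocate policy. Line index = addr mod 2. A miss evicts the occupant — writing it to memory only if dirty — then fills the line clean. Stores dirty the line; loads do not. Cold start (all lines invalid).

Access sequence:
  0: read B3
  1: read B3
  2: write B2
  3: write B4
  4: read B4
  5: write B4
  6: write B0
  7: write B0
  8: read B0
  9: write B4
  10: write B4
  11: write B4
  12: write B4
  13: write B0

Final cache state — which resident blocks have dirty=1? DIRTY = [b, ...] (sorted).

0: R B3 -> L1 miss  d=-]
1: R B3 -> L1 hit  d=-]
2: W B2 -> L0 miss  d=D]
3: W B4 -> L0 miss wb->B2  d=D]
4: R B4 -> L0 hit  d=D]
5: W B4 -> L0 hit  d=D]
6: W B0 -> L0 miss wb->B4  d=D]
7: W B0 -> L0 hit  d=D]
8: R B0 -> L0 hit  d=D]
9: W B4 -> L0 miss wb->B0  d=D]
10: W B4 -> L0 hit  d=D]
11: W B4 -> L0 hit  d=D]
12: W B4 -> L0 hit  d=D]
13: W B0 -> L0 miss wb->B4  d=D]

DIRTY = [0]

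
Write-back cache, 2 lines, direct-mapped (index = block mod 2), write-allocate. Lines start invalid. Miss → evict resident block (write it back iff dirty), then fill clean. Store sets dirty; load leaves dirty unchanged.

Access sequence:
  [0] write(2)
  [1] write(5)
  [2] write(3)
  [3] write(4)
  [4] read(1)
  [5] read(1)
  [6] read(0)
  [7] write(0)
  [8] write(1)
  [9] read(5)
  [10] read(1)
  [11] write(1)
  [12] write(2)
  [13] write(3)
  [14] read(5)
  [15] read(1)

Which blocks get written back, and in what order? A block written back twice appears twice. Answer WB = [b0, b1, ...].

WB = [5, 2, 3, 4, 1, 0, 1, 3]

0: W B2 → L0 miss [D]
1: W B5 → L1 miss [D]
2: W B3 → L1 miss wb→B5 [D]
3: W B4 → L0 miss wb→B2 [D]
4: R B1 → L1 miss wb→B3 [-]
5: R B1 → L1 hit [-]
6: R B0 → L0 miss wb→B4 [-]
7: W B0 → L0 hit [D]
8: W B1 → L1 hit [D]
9: R B5 → L1 miss wb→B1 [-]
10: R B1 → L1 miss [-]
11: W B1 → L1 hit [D]
12: W B2 → L0 miss wb→B0 [D]
13: W B3 → L1 miss wb→B1 [D]
14: R B5 → L1 miss wb→B3 [-]
15: R B1 → L1 miss [-]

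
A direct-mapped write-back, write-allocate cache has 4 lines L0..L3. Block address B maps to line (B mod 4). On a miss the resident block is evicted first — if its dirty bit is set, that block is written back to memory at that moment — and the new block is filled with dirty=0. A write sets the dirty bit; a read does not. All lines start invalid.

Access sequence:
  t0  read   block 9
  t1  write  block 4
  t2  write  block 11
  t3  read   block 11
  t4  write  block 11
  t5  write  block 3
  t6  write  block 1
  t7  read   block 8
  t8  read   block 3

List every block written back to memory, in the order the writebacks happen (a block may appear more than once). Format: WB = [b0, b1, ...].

0: R B9 -> L1 miss  d=-]
1: W B4 -> L0 miss  d=D]
2: W B11 -> L3 miss  d=D]
3: R B11 -> L3 hit  d=D]
4: W B11 -> L3 hit  d=D]
5: W B3 -> L3 miss wb->B11  d=D]
6: W B1 -> L1 miss  d=D]
7: R B8 -> L0 miss wb->B4  d=-]
8: R B3 -> L3 hit  d=D]

WB = [11, 4]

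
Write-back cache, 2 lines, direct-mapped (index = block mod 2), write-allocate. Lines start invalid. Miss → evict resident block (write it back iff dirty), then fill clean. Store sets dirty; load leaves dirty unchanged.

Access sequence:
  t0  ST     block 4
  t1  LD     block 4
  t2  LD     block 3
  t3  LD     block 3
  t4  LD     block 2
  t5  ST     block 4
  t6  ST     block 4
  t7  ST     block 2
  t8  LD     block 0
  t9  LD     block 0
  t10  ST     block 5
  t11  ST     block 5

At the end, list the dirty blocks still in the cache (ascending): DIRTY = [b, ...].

0: W B4 → L0 miss [D]
1: R B4 → L0 hit [D]
2: R B3 → L1 miss [-]
3: R B3 → L1 hit [-]
4: R B2 → L0 miss wb→B4 [-]
5: W B4 → L0 miss [D]
6: W B4 → L0 hit [D]
7: W B2 → L0 miss wb→B4 [D]
8: R B0 → L0 miss wb→B2 [-]
9: R B0 → L0 hit [-]
10: W B5 → L1 miss [D]
11: W B5 → L1 hit [D]

DIRTY = [5]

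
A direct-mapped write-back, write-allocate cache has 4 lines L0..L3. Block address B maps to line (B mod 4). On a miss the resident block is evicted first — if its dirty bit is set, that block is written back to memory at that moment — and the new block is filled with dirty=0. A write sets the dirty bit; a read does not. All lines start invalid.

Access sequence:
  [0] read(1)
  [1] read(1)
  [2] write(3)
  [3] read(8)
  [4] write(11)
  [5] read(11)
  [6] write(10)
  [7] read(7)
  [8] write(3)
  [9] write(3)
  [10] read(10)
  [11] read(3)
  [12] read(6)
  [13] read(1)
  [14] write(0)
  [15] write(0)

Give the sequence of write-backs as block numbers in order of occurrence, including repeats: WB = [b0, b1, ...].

WB = [3, 11, 10]

0: R B1 -> L1 miss  d=-]
1: R B1 -> L1 hit  d=-]
2: W B3 -> L3 miss  d=D]
3: R B8 -> L0 miss  d=-]
4: W B11 -> L3 miss wb->B3  d=D]
5: R B11 -> L3 hit  d=D]
6: W B10 -> L2 miss  d=D]
7: R B7 -> L3 miss wb->B11  d=-]
8: W B3 -> L3 miss  d=D]
9: W B3 -> L3 hit  d=D]
10: R B10 -> L2 hit  d=D]
11: R B3 -> L3 hit  d=D]
12: R B6 -> L2 miss wb->B10  d=-]
13: R B1 -> L1 hit  d=-]
14: W B0 -> L0 miss  d=D]
15: W B0 -> L0 hit  d=D]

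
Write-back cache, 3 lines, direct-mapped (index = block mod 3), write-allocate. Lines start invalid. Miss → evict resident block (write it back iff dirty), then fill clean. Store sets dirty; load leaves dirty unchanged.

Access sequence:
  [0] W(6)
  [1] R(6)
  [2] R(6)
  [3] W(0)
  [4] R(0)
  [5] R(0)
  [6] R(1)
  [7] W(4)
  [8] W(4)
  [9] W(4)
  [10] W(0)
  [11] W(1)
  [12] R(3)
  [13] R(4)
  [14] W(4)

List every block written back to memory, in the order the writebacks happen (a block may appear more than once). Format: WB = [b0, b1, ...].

WB = [6, 4, 0, 1]

0: W B6 -> L0 miss  d=D]
1: R B6 -> L0 hit  d=D]
2: R B6 -> L0 hit  d=D]
3: W B0 -> L0 miss wb->B6  d=D]
4: R B0 -> L0 hit  d=D]
5: R B0 -> L0 hit  d=D]
6: R B1 -> L1 miss  d=-]
7: W B4 -> L1 miss  d=D]
8: W B4 -> L1 hit  d=D]
9: W B4 -> L1 hit  d=D]
10: W B0 -> L0 hit  d=D]
11: W B1 -> L1 miss wb->B4  d=D]
12: R B3 -> L0 miss wb->B0  d=-]
13: R B4 -> L1 miss wb->B1  d=-]
14: W B4 -> L1 hit  d=D]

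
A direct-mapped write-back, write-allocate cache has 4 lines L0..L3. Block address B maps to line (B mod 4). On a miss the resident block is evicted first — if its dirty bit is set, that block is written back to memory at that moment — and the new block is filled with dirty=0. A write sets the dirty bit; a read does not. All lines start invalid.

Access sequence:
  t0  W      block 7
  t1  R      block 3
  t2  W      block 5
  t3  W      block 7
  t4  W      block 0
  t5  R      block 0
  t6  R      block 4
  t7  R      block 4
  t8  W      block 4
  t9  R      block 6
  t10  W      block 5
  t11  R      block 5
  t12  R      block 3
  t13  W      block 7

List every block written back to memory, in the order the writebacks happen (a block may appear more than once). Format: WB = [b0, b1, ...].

WB = [7, 0, 7]

0: W B7 → L3 miss [D]
1: R B3 → L3 miss wb→B7 [-]
2: W B5 → L1 miss [D]
3: W B7 → L3 miss [D]
4: W B0 → L0 miss [D]
5: R B0 → L0 hit [D]
6: R B4 → L0 miss wb→B0 [-]
7: R B4 → L0 hit [-]
8: W B4 → L0 hit [D]
9: R B6 → L2 miss [-]
10: W B5 → L1 hit [D]
11: R B5 → L1 hit [D]
12: R B3 → L3 miss wb→B7 [-]
13: W B7 → L3 miss [D]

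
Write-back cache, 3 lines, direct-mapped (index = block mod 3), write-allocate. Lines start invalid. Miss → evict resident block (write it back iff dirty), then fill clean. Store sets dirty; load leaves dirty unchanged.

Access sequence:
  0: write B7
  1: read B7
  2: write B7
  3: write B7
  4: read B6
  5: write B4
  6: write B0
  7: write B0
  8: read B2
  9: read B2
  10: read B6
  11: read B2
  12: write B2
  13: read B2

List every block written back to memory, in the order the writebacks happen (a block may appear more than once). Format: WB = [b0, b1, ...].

  0 | W B7 → L1 miss [D]
  1 | R B7 → L1 hit [D]
  2 | W B7 → L1 hit [D]
  3 | W B7 → L1 hit [D]
  4 | R B6 → L0 miss [-]
  5 | W B4 → L1 miss wb→B7 [D]
  6 | W B0 → L0 miss [D]
  7 | W B0 → L0 hit [D]
  8 | R B2 → L2 miss [-]
  9 | R B2 → L2 hit [-]
  10 | R B6 → L0 miss wb→B0 [-]
  11 | R B2 → L2 hit [-]
  12 | W B2 → L2 hit [D]
  13 | R B2 → L2 hit [D]

WB = [7, 0]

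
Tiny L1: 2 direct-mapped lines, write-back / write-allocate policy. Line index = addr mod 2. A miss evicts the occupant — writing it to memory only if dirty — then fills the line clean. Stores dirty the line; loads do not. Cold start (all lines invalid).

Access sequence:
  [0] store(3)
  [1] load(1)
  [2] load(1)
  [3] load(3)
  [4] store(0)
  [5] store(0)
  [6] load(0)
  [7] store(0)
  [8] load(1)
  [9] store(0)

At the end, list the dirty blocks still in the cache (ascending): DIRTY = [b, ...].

  0 | W B3 → L1 miss [D]
  1 | R B1 → L1 miss wb→B3 [-]
  2 | R B1 → L1 hit [-]
  3 | R B3 → L1 miss [-]
  4 | W B0 → L0 miss [D]
  5 | W B0 → L0 hit [D]
  6 | R B0 → L0 hit [D]
  7 | W B0 → L0 hit [D]
  8 | R B1 → L1 miss [-]
  9 | W B0 → L0 hit [D]

DIRTY = [0]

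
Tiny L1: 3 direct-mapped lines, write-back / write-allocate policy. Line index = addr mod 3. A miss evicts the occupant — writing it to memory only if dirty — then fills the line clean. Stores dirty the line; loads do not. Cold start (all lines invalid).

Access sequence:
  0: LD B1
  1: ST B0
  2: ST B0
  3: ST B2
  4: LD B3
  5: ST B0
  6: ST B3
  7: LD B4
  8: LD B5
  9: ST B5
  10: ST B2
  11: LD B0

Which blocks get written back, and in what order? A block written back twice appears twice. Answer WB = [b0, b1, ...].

0: R B1 → L1 miss [-]
1: W B0 → L0 miss [D]
2: W B0 → L0 hit [D]
3: W B2 → L2 miss [D]
4: R B3 → L0 miss wb→B0 [-]
5: W B0 → L0 miss [D]
6: W B3 → L0 miss wb→B0 [D]
7: R B4 → L1 miss [-]
8: R B5 → L2 miss wb→B2 [-]
9: W B5 → L2 hit [D]
10: W B2 → L2 miss wb→B5 [D]
11: R B0 → L0 miss wb→B3 [-]

WB = [0, 0, 2, 5, 3]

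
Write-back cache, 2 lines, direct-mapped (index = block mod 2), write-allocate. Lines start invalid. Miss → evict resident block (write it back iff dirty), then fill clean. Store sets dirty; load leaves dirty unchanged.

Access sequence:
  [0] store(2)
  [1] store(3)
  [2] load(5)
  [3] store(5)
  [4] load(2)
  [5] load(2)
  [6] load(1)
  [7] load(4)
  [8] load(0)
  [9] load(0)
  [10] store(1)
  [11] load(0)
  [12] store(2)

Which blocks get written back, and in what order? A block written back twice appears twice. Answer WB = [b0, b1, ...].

WB = [3, 5, 2]

  0 | W B2 → L0 miss [D]
  1 | W B3 → L1 miss [D]
  2 | R B5 → L1 miss wb→B3 [-]
  3 | W B5 → L1 hit [D]
  4 | R B2 → L0 hit [D]
  5 | R B2 → L0 hit [D]
  6 | R B1 → L1 miss wb→B5 [-]
  7 | R B4 → L0 miss wb→B2 [-]
  8 | R B0 → L0 miss [-]
  9 | R B0 → L0 hit [-]
  10 | W B1 → L1 hit [D]
  11 | R B0 → L0 hit [-]
  12 | W B2 → L0 miss [D]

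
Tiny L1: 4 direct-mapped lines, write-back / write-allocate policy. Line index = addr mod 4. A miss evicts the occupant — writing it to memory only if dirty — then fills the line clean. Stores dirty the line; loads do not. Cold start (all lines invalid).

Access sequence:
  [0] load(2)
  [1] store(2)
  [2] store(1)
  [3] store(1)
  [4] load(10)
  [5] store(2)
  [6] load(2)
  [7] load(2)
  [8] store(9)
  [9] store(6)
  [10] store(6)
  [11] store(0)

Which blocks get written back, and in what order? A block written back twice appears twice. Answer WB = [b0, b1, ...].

  0 | R B2 → L2 miss [-]
  1 | W B2 → L2 hit [D]
  2 | W B1 → L1 miss [D]
  3 | W B1 → L1 hit [D]
  4 | R B10 → L2 miss wb→B2 [-]
  5 | W B2 → L2 miss [D]
  6 | R B2 → L2 hit [D]
  7 | R B2 → L2 hit [D]
  8 | W B9 → L1 miss wb→B1 [D]
  9 | W B6 → L2 miss wb→B2 [D]
  10 | W B6 → L2 hit [D]
  11 | W B0 → L0 miss [D]

WB = [2, 1, 2]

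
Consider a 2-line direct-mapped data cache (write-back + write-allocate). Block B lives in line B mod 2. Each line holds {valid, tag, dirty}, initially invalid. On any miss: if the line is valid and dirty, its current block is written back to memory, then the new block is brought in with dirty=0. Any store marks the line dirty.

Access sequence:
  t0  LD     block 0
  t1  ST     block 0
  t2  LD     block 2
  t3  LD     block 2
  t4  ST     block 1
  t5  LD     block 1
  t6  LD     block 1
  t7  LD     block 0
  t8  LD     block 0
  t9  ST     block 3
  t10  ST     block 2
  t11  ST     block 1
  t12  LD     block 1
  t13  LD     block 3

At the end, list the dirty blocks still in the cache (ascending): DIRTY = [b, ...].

0: R B0 -> L0 miss  d=-]
1: W B0 -> L0 hit  d=D]
2: R B2 -> L0 miss wb->B0  d=-]
3: R B2 -> L0 hit  d=-]
4: W B1 -> L1 miss  d=D]
5: R B1 -> L1 hit  d=D]
6: R B1 -> L1 hit  d=D]
7: R B0 -> L0 miss  d=-]
8: R B0 -> L0 hit  d=-]
9: W B3 -> L1 miss wb->B1  d=D]
10: W B2 -> L0 miss  d=D]
11: W B1 -> L1 miss wb->B3  d=D]
12: R B1 -> L1 hit  d=D]
13: R B3 -> L1 miss wb->B1  d=-]

DIRTY = [2]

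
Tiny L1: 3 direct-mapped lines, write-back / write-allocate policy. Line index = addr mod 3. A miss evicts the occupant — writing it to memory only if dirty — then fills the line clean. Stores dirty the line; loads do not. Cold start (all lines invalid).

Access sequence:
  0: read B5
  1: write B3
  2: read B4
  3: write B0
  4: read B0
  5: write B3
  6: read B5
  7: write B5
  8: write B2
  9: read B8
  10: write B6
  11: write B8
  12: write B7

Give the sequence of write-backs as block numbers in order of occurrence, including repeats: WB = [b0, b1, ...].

WB = [3, 0, 5, 2, 3]

0: R B5 -> L2 miss  d=-]
1: W B3 -> L0 miss  d=D]
2: R B4 -> L1 miss  d=-]
3: W B0 -> L0 miss wb->B3  d=D]
4: R B0 -> L0 hit  d=D]
5: W B3 -> L0 miss wb->B0  d=D]
6: R B5 -> L2 hit  d=-]
7: W B5 -> L2 hit  d=D]
8: W B2 -> L2 miss wb->B5  d=D]
9: R B8 -> L2 miss wb->B2  d=-]
10: W B6 -> L0 miss wb->B3  d=D]
11: W B8 -> L2 hit  d=D]
12: W B7 -> L1 miss  d=D]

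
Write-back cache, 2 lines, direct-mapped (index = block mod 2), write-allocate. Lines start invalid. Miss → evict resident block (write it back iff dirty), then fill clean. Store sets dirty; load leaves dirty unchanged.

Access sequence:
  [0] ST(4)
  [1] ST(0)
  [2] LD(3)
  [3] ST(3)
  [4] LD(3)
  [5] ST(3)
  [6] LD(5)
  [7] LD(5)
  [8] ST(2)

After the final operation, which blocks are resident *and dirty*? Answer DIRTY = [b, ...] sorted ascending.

0: W B4 → L0 miss [D]
1: W B0 → L0 miss wb→B4 [D]
2: R B3 → L1 miss [-]
3: W B3 → L1 hit [D]
4: R B3 → L1 hit [D]
5: W B3 → L1 hit [D]
6: R B5 → L1 miss wb→B3 [-]
7: R B5 → L1 hit [-]
8: W B2 → L0 miss wb→B0 [D]

DIRTY = [2]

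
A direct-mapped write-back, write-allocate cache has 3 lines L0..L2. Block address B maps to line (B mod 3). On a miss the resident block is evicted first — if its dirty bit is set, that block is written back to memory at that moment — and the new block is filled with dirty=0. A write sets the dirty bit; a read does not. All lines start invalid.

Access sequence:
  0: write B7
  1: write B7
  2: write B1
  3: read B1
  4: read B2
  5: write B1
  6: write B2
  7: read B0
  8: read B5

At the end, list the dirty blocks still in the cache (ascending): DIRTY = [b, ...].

0: W B7 → L1 miss [D]
1: W B7 → L1 hit [D]
2: W B1 → L1 miss wb→B7 [D]
3: R B1 → L1 hit [D]
4: R B2 → L2 miss [-]
5: W B1 → L1 hit [D]
6: W B2 → L2 hit [D]
7: R B0 → L0 miss [-]
8: R B5 → L2 miss wb→B2 [-]

DIRTY = [1]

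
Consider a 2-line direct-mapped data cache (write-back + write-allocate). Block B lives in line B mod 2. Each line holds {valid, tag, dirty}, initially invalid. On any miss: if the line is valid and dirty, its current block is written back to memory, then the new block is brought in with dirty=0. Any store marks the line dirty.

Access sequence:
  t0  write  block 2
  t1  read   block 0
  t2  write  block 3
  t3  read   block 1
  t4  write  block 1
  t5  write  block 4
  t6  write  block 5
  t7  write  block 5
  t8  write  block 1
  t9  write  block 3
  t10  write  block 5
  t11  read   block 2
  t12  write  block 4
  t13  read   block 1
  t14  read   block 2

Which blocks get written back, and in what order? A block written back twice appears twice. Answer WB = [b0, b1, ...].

WB = [2, 3, 1, 5, 1, 3, 4, 5, 4]

0: W B2 -> L0 miss  d=D]
1: R B0 -> L0 miss wb->B2  d=-]
2: W B3 -> L1 miss  d=D]
3: R B1 -> L1 miss wb->B3  d=-]
4: W B1 -> L1 hit  d=D]
5: W B4 -> L0 miss  d=D]
6: W B5 -> L1 miss wb->B1  d=D]
7: W B5 -> L1 hit  d=D]
8: W B1 -> L1 miss wb->B5  d=D]
9: W B3 -> L1 miss wb->B1  d=D]
10: W B5 -> L1 miss wb->B3  d=D]
11: R B2 -> L0 miss wb->B4  d=-]
12: W B4 -> L0 miss  d=D]
13: R B1 -> L1 miss wb->B5  d=-]
14: R B2 -> L0 miss wb->B4  d=-]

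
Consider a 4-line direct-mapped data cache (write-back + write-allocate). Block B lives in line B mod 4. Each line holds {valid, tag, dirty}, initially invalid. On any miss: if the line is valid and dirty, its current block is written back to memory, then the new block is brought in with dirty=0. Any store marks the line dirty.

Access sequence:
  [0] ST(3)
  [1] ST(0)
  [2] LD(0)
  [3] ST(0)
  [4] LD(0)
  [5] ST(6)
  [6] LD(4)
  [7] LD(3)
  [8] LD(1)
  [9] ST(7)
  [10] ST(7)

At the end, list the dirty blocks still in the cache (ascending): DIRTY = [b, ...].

0: W B3 → L3 miss [D]
1: W B0 → L0 miss [D]
2: R B0 → L0 hit [D]
3: W B0 → L0 hit [D]
4: R B0 → L0 hit [D]
5: W B6 → L2 miss [D]
6: R B4 → L0 miss wb→B0 [-]
7: R B3 → L3 hit [D]
8: R B1 → L1 miss [-]
9: W B7 → L3 miss wb→B3 [D]
10: W B7 → L3 hit [D]

DIRTY = [6, 7]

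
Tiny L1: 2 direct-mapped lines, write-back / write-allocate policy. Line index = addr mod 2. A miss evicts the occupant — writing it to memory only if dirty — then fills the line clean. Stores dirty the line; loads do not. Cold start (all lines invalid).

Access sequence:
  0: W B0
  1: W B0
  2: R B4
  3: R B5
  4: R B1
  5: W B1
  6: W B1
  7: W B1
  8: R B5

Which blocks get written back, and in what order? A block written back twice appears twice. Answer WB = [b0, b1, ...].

WB = [0, 1]

0: W B0 → L0 miss [D]
1: W B0 → L0 hit [D]
2: R B4 → L0 miss wb→B0 [-]
3: R B5 → L1 miss [-]
4: R B1 → L1 miss [-]
5: W B1 → L1 hit [D]
6: W B1 → L1 hit [D]
7: W B1 → L1 hit [D]
8: R B5 → L1 miss wb→B1 [-]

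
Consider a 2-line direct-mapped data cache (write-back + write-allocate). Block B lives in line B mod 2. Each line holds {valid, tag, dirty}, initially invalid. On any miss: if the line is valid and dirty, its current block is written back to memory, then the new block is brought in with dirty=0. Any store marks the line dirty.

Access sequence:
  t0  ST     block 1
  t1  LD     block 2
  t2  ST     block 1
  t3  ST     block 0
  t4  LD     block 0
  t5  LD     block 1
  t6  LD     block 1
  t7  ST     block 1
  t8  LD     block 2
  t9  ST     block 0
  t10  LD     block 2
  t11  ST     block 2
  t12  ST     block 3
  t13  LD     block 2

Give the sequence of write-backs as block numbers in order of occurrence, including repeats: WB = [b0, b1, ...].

0: W B1 -> L1 miss  d=D]
1: R B2 -> L0 miss  d=-]
2: W B1 -> L1 hit  d=D]
3: W B0 -> L0 miss  d=D]
4: R B0 -> L0 hit  d=D]
5: R B1 -> L1 hit  d=D]
6: R B1 -> L1 hit  d=D]
7: W B1 -> L1 hit  d=D]
8: R B2 -> L0 miss wb->B0  d=-]
9: W B0 -> L0 miss  d=D]
10: R B2 -> L0 miss wb->B0  d=-]
11: W B2 -> L0 hit  d=D]
12: W B3 -> L1 miss wb->B1  d=D]
13: R B2 -> L0 hit  d=D]

WB = [0, 0, 1]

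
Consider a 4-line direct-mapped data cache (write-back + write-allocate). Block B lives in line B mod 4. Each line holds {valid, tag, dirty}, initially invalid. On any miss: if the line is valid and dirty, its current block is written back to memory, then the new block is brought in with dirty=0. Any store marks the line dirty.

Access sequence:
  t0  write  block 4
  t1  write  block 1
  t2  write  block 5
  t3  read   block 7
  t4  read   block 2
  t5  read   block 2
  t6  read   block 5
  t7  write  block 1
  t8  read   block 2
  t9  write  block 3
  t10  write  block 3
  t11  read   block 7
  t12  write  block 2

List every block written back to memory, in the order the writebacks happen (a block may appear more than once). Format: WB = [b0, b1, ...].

0: W B4 -> L0 miss  d=D]
1: W B1 -> L1 miss  d=D]
2: W B5 -> L1 miss wb->B1  d=D]
3: R B7 -> L3 miss  d=-]
4: R B2 -> L2 miss  d=-]
5: R B2 -> L2 hit  d=-]
6: R B5 -> L1 hit  d=D]
7: W B1 -> L1 miss wb->B5  d=D]
8: R B2 -> L2 hit  d=-]
9: W B3 -> L3 miss  d=D]
10: W B3 -> L3 hit  d=D]
11: R B7 -> L3 miss wb->B3  d=-]
12: W B2 -> L2 hit  d=D]

WB = [1, 5, 3]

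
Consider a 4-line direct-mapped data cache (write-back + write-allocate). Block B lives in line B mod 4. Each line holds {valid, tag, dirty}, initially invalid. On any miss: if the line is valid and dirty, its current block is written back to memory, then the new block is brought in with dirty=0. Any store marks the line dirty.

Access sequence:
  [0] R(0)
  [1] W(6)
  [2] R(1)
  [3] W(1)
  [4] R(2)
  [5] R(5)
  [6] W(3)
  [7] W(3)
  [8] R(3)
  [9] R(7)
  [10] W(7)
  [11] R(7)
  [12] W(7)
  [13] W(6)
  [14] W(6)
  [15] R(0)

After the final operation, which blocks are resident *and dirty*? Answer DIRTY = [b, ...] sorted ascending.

0: R B0 → L0 miss [-]
1: W B6 → L2 miss [D]
2: R B1 → L1 miss [-]
3: W B1 → L1 hit [D]
4: R B2 → L2 miss wb→B6 [-]
5: R B5 → L1 miss wb→B1 [-]
6: W B3 → L3 miss [D]
7: W B3 → L3 hit [D]
8: R B3 → L3 hit [D]
9: R B7 → L3 miss wb→B3 [-]
10: W B7 → L3 hit [D]
11: R B7 → L3 hit [D]
12: W B7 → L3 hit [D]
13: W B6 → L2 miss [D]
14: W B6 → L2 hit [D]
15: R B0 → L0 hit [-]

DIRTY = [6, 7]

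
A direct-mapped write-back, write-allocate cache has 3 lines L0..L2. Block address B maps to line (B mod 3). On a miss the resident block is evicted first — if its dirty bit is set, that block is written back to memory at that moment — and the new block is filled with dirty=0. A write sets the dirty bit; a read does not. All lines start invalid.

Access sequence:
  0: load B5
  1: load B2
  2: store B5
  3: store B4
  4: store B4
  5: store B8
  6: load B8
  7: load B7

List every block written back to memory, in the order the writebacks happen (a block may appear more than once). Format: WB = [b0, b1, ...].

WB = [5, 4]

0: R B5 -> L2 miss  d=-]
1: R B2 -> L2 miss  d=-]
2: W B5 -> L2 miss  d=D]
3: W B4 -> L1 miss  d=D]
4: W B4 -> L1 hit  d=D]
5: W B8 -> L2 miss wb->B5  d=D]
6: R B8 -> L2 hit  d=D]
7: R B7 -> L1 miss wb->B4  d=-]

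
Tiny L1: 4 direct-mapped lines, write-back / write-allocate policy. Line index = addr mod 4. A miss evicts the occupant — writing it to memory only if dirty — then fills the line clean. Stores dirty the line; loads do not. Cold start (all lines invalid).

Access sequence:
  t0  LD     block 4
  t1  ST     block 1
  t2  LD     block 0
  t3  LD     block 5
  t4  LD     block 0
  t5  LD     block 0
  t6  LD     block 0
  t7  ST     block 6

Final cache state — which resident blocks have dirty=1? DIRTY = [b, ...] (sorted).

DIRTY = [6]

0: R B4 -> L0 miss  d=-]
1: W B1 -> L1 miss  d=D]
2: R B0 -> L0 miss  d=-]
3: R B5 -> L1 miss wb->B1  d=-]
4: R B0 -> L0 hit  d=-]
5: R B0 -> L0 hit  d=-]
6: R B0 -> L0 hit  d=-]
7: W B6 -> L2 miss  d=D]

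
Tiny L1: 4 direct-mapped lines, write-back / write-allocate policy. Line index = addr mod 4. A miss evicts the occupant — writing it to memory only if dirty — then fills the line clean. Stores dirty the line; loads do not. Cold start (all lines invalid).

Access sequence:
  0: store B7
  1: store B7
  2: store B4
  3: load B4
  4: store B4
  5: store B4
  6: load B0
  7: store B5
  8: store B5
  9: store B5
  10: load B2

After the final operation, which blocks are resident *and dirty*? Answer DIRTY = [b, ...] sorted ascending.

  0 | W B7 → L3 miss [D]
  1 | W B7 → L3 hit [D]
  2 | W B4 → L0 miss [D]
  3 | R B4 → L0 hit [D]
  4 | W B4 → L0 hit [D]
  5 | W B4 → L0 hit [D]
  6 | R B0 → L0 miss wb→B4 [-]
  7 | W B5 → L1 miss [D]
  8 | W B5 → L1 hit [D]
  9 | W B5 → L1 hit [D]
  10 | R B2 → L2 miss [-]

DIRTY = [5, 7]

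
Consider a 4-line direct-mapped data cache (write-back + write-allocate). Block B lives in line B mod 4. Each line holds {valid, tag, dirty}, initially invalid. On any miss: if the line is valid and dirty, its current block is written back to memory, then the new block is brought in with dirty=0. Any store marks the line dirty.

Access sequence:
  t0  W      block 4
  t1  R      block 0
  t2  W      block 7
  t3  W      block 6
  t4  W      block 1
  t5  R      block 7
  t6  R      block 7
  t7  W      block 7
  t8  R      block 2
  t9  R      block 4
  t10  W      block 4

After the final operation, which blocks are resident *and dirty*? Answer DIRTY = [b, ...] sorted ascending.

0: W B4 → L0 miss [D]
1: R B0 → L0 miss wb→B4 [-]
2: W B7 → L3 miss [D]
3: W B6 → L2 miss [D]
4: W B1 → L1 miss [D]
5: R B7 → L3 hit [D]
6: R B7 → L3 hit [D]
7: W B7 → L3 hit [D]
8: R B2 → L2 miss wb→B6 [-]
9: R B4 → L0 miss [-]
10: W B4 → L0 hit [D]

DIRTY = [1, 4, 7]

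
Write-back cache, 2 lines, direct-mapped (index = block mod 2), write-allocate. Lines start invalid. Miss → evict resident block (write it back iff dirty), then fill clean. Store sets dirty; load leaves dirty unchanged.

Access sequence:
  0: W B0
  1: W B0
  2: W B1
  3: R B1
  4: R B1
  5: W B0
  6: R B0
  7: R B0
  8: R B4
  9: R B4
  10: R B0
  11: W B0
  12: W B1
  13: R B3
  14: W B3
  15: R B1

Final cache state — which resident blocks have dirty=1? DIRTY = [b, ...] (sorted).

  0 | W B0 → L0 miss [D]
  1 | W B0 → L0 hit [D]
  2 | W B1 → L1 miss [D]
  3 | R B1 → L1 hit [D]
  4 | R B1 → L1 hit [D]
  5 | W B0 → L0 hit [D]
  6 | R B0 → L0 hit [D]
  7 | R B0 → L0 hit [D]
  8 | R B4 → L0 miss wb→B0 [-]
  9 | R B4 → L0 hit [-]
  10 | R B0 → L0 miss [-]
  11 | W B0 → L0 hit [D]
  12 | W B1 → L1 hit [D]
  13 | R B3 → L1 miss wb→B1 [-]
  14 | W B3 → L1 hit [D]
  15 | R B1 → L1 miss wb→B3 [-]

DIRTY = [0]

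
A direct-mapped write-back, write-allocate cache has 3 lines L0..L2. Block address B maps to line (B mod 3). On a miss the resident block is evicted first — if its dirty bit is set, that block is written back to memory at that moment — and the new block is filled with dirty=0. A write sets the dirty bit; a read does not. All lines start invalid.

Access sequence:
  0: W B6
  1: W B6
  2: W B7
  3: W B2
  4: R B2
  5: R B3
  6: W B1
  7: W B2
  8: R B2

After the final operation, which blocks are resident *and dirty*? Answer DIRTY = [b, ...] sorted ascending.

0: W B6 → L0 miss [D]
1: W B6 → L0 hit [D]
2: W B7 → L1 miss [D]
3: W B2 → L2 miss [D]
4: R B2 → L2 hit [D]
5: R B3 → L0 miss wb→B6 [-]
6: W B1 → L1 miss wb→B7 [D]
7: W B2 → L2 hit [D]
8: R B2 → L2 hit [D]

DIRTY = [1, 2]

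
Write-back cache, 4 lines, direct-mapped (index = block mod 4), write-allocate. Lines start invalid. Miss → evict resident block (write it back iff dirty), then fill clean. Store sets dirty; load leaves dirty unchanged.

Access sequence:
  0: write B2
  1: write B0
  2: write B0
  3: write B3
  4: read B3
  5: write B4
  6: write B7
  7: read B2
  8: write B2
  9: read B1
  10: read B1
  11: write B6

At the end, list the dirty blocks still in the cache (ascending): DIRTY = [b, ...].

0: W B2 -> L2 miss  d=D]
1: W B0 -> L0 miss  d=D]
2: W B0 -> L0 hit  d=D]
3: W B3 -> L3 miss  d=D]
4: R B3 -> L3 hit  d=D]
5: W B4 -> L0 miss wb->B0  d=D]
6: W B7 -> L3 miss wb->B3  d=D]
7: R B2 -> L2 hit  d=D]
8: W B2 -> L2 hit  d=D]
9: R B1 -> L1 miss  d=-]
10: R B1 -> L1 hit  d=-]
11: W B6 -> L2 miss wb->B2  d=D]

DIRTY = [4, 6, 7]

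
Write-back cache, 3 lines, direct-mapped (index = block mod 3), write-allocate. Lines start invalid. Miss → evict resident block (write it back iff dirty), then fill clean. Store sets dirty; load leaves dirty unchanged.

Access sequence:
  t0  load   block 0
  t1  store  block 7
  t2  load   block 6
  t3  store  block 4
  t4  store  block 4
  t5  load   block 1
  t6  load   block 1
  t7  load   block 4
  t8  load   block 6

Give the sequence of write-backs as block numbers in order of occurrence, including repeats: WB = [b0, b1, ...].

0: R B0 → L0 miss [-]
1: W B7 → L1 miss [D]
2: R B6 → L0 miss [-]
3: W B4 → L1 miss wb→B7 [D]
4: W B4 → L1 hit [D]
5: R B1 → L1 miss wb→B4 [-]
6: R B1 → L1 hit [-]
7: R B4 → L1 miss [-]
8: R B6 → L0 hit [-]

WB = [7, 4]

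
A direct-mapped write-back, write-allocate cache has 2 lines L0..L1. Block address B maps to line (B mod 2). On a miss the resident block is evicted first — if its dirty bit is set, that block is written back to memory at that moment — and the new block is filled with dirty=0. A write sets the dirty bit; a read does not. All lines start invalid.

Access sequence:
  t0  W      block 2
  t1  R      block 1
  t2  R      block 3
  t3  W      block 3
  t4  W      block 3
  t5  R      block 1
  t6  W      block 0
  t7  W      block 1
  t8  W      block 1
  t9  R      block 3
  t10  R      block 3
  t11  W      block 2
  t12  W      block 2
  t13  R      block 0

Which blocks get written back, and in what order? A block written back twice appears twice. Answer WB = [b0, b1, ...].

WB = [3, 2, 1, 0, 2]

  0 | W B2 → L0 miss [D]
  1 | R B1 → L1 miss [-]
  2 | R B3 → L1 miss [-]
  3 | W B3 → L1 hit [D]
  4 | W B3 → L1 hit [D]
  5 | R B1 → L1 miss wb→B3 [-]
  6 | W B0 → L0 miss wb→B2 [D]
  7 | W B1 → L1 hit [D]
  8 | W B1 → L1 hit [D]
  9 | R B3 → L1 miss wb→B1 [-]
  10 | R B3 → L1 hit [-]
  11 | W B2 → L0 miss wb→B0 [D]
  12 | W B2 → L0 hit [D]
  13 | R B0 → L0 miss wb→B2 [-]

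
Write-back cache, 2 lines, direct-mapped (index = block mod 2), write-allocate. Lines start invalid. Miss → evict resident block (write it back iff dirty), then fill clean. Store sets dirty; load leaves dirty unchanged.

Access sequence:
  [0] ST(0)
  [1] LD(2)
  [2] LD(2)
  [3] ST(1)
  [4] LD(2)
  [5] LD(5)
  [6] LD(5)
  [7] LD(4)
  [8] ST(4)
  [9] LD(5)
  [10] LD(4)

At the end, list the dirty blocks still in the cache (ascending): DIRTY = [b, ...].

DIRTY = [4]

  0 | W B0 → L0 miss [D]
  1 | R B2 → L0 miss wb→B0 [-]
  2 | R B2 → L0 hit [-]
  3 | W B1 → L1 miss [D]
  4 | R B2 → L0 hit [-]
  5 | R B5 → L1 miss wb→B1 [-]
  6 | R B5 → L1 hit [-]
  7 | R B4 → L0 miss [-]
  8 | W B4 → L0 hit [D]
  9 | R B5 → L1 hit [-]
  10 | R B4 → L0 hit [D]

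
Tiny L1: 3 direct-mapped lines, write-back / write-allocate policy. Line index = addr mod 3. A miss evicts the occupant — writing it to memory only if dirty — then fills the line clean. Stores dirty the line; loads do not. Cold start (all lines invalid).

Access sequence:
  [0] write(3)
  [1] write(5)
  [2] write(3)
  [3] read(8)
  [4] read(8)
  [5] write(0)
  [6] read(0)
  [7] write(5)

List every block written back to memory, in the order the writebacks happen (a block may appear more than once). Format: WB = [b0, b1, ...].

WB = [5, 3]

0: W B3 -> L0 miss  d=D]
1: W B5 -> L2 miss  d=D]
2: W B3 -> L0 hit  d=D]
3: R B8 -> L2 miss wb->B5  d=-]
4: R B8 -> L2 hit  d=-]
5: W B0 -> L0 miss wb->B3  d=D]
6: R B0 -> L0 hit  d=D]
7: W B5 -> L2 miss  d=D]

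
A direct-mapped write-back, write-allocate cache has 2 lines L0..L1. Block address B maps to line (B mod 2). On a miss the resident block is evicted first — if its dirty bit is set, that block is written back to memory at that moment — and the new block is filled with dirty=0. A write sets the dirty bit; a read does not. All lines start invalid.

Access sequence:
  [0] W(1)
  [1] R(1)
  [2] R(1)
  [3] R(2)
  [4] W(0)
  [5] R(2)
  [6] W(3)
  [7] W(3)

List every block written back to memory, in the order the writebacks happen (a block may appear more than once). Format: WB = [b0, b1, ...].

WB = [0, 1]

  0 | W B1 → L1 miss [D]
  1 | R B1 → L1 hit [D]
  2 | R B1 → L1 hit [D]
  3 | R B2 → L0 miss [-]
  4 | W B0 → L0 miss [D]
  5 | R B2 → L0 miss wb→B0 [-]
  6 | W B3 → L1 miss wb→B1 [D]
  7 | W B3 → L1 hit [D]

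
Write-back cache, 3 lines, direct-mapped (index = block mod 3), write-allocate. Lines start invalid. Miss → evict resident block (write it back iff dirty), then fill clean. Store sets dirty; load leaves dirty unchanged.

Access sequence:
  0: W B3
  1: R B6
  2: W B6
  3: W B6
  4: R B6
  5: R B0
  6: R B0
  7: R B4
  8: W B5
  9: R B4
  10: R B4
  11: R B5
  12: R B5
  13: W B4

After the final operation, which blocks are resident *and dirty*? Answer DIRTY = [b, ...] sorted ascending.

DIRTY = [4, 5]

  0 | W B3 → L0 miss [D]
  1 | R B6 → L0 miss wb→B3 [-]
  2 | W B6 → L0 hit [D]
  3 | W B6 → L0 hit [D]
  4 | R B6 → L0 hit [D]
  5 | R B0 → L0 miss wb→B6 [-]
  6 | R B0 → L0 hit [-]
  7 | R B4 → L1 miss [-]
  8 | W B5 → L2 miss [D]
  9 | R B4 → L1 hit [-]
  10 | R B4 → L1 hit [-]
  11 | R B5 → L2 hit [D]
  12 | R B5 → L2 hit [D]
  13 | W B4 → L1 hit [D]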